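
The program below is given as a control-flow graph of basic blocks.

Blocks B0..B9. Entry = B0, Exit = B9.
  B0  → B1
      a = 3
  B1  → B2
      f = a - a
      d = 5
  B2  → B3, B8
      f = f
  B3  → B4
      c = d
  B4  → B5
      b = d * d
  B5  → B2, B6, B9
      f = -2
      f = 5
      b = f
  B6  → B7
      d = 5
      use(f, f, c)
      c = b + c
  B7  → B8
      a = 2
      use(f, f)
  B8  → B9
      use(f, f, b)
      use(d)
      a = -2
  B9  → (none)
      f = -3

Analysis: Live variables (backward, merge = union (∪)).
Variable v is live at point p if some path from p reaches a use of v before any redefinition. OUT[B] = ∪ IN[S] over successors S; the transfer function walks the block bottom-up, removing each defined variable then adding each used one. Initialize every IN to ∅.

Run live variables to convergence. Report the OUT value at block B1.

Per-block solution:
  B0: | IN={b} | OUT={a, b}
  B1: | IN={a, b} | OUT={b, d, f}
  B2: | IN={b, d, f} | OUT={b, d, f}
  B3: | IN={d} | OUT={c, d}
  B4: | IN={c, d} | OUT={c, d}
  B5: | IN={c, d} | OUT={b, c, d, f}
  B6: | IN={b, c, f} | OUT={b, d, f}
  B7: | IN={b, d, f} | OUT={b, d, f}
  B8: | IN={b, d, f} | OUT={}
  B9: | IN={} | OUT={}

Merge at B1: OUT[B1] = IN[B2] = {b, d, f}

Answer: {b, d, f}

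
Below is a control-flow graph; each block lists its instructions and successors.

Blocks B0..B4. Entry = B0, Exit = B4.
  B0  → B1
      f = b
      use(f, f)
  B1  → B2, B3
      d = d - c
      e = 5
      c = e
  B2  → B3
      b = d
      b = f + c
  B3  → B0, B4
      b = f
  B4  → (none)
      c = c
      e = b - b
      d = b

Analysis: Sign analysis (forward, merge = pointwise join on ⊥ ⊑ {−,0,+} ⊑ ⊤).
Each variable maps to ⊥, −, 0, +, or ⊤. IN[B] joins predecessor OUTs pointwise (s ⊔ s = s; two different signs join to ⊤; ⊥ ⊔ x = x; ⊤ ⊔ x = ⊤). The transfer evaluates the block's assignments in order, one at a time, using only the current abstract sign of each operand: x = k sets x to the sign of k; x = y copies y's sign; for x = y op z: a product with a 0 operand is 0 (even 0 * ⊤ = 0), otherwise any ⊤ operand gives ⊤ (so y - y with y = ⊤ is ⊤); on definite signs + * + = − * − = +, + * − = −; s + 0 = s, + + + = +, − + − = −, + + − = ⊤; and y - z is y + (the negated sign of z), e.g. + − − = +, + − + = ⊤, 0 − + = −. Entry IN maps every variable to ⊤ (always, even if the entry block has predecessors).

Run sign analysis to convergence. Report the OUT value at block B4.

Fixpoint table:
  B0: | IN=(all ⊤) | OUT=(all ⊤)
  B1: | IN=(all ⊤) | OUT={c:+, e:+; rest ⊤}
  B2: | IN={c:+, e:+; rest ⊤} | OUT={c:+, e:+; rest ⊤}
  B3: | IN={c:+, e:+; rest ⊤} | OUT={c:+, e:+; rest ⊤}
  B4: | IN={c:+, e:+; rest ⊤} | OUT={c:+; rest ⊤}

Merge at B4: IN[B4] = OUT[B3] = {a: ⊤, b: ⊤, c: +, d: ⊤, e: +, f: ⊤}
Applying B4's transfer function to that IN value gives OUT[B4] (row B4 above).

Answer: {a: ⊤, b: ⊤, c: +, d: ⊤, e: ⊤, f: ⊤}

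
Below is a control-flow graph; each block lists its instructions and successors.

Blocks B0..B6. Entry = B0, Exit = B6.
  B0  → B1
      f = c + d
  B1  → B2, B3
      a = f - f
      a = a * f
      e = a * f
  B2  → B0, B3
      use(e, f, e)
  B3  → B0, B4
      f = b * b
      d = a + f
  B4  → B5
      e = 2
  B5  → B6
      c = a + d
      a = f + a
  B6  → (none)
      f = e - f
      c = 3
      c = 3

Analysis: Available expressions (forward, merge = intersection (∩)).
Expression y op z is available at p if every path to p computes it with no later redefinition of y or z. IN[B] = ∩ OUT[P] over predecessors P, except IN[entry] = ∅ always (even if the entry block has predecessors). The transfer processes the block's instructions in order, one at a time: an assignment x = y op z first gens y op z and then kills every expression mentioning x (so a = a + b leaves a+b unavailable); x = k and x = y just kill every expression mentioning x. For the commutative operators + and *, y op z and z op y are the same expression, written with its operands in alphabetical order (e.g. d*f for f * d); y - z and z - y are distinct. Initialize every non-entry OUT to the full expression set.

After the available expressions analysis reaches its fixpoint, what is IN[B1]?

Per-block solution:
  B0:   IN={}   OUT={c+d}
  B1:   IN={c+d}   OUT={a*f, c+d, f-f}
  B2:   IN={a*f, c+d, f-f}   OUT={a*f, c+d, f-f}
  B3:   IN={a*f, c+d, f-f}   OUT={a+f, b*b}
  B4:   IN={a+f, b*b}   OUT={a+f, b*b}
  B5:   IN={a+f, b*b}   OUT={b*b}
  B6:   IN={b*b}   OUT={b*b}

Merge at B1: IN[B1] = OUT[B0] = {c+d}

Answer: {c+d}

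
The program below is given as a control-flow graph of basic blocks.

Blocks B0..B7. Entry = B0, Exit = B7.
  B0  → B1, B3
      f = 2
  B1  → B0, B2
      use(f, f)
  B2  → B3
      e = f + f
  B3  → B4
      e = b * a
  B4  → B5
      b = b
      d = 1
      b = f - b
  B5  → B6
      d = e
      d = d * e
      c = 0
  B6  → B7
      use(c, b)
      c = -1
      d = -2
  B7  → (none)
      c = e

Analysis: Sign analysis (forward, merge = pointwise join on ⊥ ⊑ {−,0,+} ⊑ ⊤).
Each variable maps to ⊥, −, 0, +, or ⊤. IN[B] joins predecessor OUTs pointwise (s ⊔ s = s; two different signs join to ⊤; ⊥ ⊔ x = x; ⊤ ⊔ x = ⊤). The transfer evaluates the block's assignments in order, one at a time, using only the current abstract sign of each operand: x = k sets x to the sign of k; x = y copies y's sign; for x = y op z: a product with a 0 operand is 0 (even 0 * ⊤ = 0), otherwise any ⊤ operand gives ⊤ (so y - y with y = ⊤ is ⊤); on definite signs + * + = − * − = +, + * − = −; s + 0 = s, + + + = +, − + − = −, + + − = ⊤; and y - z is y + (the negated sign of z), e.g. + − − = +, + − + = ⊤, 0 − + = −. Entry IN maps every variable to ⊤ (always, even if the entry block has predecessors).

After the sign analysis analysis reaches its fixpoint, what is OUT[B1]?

Answer: {a: ⊤, b: ⊤, c: ⊤, d: ⊤, e: ⊤, f: +}

Working:
Per-block solution:
  B0:  IN=(all ⊤)  OUT={f:+; rest ⊤}
  B1:  IN={f:+; rest ⊤}  OUT={f:+; rest ⊤}
  B2:  IN={f:+; rest ⊤}  OUT={e:+, f:+; rest ⊤}
  B3:  IN={f:+; rest ⊤}  OUT={f:+; rest ⊤}
  B4:  IN={f:+; rest ⊤}  OUT={d:+, f:+; rest ⊤}
  B5:  IN={d:+, f:+; rest ⊤}  OUT={c:0, f:+; rest ⊤}
  B6:  IN={c:0, f:+; rest ⊤}  OUT={c:-, d:-, f:+; rest ⊤}
  B7:  IN={c:-, d:-, f:+; rest ⊤}  OUT={d:-, f:+; rest ⊤}

Merge at B1: IN[B1] = OUT[B0] = {a: ⊤, b: ⊤, c: ⊤, d: ⊤, e: ⊤, f: +}
Applying B1's transfer function to that IN value gives OUT[B1] (row B1 above).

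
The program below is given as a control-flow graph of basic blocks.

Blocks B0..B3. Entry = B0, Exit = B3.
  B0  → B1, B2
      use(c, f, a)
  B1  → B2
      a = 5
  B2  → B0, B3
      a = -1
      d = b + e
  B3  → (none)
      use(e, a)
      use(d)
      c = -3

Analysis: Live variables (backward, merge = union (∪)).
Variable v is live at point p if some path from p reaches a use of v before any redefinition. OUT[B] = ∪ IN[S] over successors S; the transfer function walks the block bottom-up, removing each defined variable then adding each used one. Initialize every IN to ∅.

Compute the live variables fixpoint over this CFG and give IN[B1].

Converged values:
  B0: | IN={a, b, c, e, f} | OUT={b, c, e, f}
  B1: | IN={b, c, e, f} | OUT={b, c, e, f}
  B2: | IN={b, c, e, f} | OUT={a, b, c, d, e, f}
  B3: | IN={a, d, e} | OUT={}

Merge at B1: OUT[B1] = IN[B2] = {b, c, e, f}
Applying B1's transfer function to that OUT value gives IN[B1] (row B1 above).

Answer: {b, c, e, f}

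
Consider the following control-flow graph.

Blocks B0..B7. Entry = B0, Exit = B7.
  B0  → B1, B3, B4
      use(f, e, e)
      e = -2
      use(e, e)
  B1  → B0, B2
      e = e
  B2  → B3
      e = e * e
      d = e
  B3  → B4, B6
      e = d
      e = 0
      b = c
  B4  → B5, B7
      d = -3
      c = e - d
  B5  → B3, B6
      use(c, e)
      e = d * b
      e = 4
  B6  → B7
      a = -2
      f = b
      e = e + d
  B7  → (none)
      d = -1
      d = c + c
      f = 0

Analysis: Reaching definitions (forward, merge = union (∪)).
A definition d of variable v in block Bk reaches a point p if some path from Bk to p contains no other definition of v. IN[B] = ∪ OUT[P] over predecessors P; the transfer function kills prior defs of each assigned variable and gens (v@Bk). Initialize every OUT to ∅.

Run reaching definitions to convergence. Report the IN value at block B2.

Converged values:
  B0: | IN={e@B1} | OUT={e@B0}
  B1: | IN={e@B0} | OUT={e@B1}
  B2: | IN={e@B1} | OUT={d@B2, e@B2}
  B3: | IN={b@B3, c@B4, d@B2, d@B4, e@B0, e@B2, e@B5} | OUT={b@B3, c@B4, d@B2, d@B4, e@B3}
  B4: | IN={b@B3, c@B4, d@B2, d@B4, e@B0, e@B3} | OUT={b@B3, c@B4, d@B4, e@B0, e@B3}
  B5: | IN={b@B3, c@B4, d@B4, e@B0, e@B3} | OUT={b@B3, c@B4, d@B4, e@B5}
  B6: | IN={b@B3, c@B4, d@B2, d@B4, e@B3, e@B5} | OUT={a@B6, b@B3, c@B4, d@B2, d@B4, e@B6, f@B6}
  B7: | IN={a@B6, b@B3, c@B4, d@B2, d@B4, e@B0, e@B3, e@B6, f@B6} | OUT={a@B6, b@B3, c@B4, d@B7, e@B0, e@B3, e@B6, f@B7}

Merge at B2: IN[B2] = OUT[B1] = {e@B1}

Answer: {e@B1}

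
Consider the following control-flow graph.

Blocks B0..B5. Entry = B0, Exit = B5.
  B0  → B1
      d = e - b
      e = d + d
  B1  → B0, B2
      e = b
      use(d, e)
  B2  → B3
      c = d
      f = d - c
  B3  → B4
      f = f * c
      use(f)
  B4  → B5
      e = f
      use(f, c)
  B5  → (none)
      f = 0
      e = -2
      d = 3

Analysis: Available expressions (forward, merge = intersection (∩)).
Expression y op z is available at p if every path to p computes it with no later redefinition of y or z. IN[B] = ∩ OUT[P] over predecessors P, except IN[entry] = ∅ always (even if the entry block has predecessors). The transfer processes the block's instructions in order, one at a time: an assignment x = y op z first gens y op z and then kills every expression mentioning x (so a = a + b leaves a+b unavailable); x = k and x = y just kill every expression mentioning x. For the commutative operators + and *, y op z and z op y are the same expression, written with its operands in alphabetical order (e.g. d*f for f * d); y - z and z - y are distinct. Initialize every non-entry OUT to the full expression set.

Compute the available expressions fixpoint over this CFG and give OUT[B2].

Fixpoint table:
  B0: | IN={} | OUT={d+d}
  B1: | IN={d+d} | OUT={d+d}
  B2: | IN={d+d} | OUT={d+d, d-c}
  B3: | IN={d+d, d-c} | OUT={d+d, d-c}
  B4: | IN={d+d, d-c} | OUT={d+d, d-c}
  B5: | IN={d+d, d-c} | OUT={}

Merge at B2: IN[B2] = OUT[B1] = {d+d}
Applying B2's transfer function to that IN value gives OUT[B2] (row B2 above).

Answer: {d+d, d-c}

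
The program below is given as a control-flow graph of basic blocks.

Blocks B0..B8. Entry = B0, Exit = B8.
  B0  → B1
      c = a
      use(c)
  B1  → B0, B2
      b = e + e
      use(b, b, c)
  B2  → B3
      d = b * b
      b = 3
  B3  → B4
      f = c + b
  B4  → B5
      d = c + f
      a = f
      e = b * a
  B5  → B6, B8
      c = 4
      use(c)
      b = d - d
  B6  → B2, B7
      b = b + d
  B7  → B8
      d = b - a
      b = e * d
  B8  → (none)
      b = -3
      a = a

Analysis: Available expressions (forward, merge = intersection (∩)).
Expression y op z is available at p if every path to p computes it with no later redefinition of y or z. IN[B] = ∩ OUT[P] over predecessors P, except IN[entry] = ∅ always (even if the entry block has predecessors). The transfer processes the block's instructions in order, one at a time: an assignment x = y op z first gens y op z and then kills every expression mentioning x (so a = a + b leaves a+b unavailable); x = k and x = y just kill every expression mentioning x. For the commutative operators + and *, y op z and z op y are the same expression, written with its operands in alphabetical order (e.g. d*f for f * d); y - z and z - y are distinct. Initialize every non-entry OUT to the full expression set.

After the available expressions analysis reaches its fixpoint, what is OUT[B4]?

Answer: {a*b, b+c, c+f}

Trace:
Fixpoint table:
  B0:   IN={}   OUT={}
  B1:   IN={}   OUT={e+e}
  B2:   IN={}   OUT={}
  B3:   IN={}   OUT={b+c}
  B4:   IN={b+c}   OUT={a*b, b+c, c+f}
  B5:   IN={a*b, b+c, c+f}   OUT={d-d}
  B6:   IN={d-d}   OUT={d-d}
  B7:   IN={d-d}   OUT={d*e}
  B8:   IN={}   OUT={}

Merge at B4: IN[B4] = OUT[B3] = {b+c}
Applying B4's transfer function to that IN value gives OUT[B4] (row B4 above).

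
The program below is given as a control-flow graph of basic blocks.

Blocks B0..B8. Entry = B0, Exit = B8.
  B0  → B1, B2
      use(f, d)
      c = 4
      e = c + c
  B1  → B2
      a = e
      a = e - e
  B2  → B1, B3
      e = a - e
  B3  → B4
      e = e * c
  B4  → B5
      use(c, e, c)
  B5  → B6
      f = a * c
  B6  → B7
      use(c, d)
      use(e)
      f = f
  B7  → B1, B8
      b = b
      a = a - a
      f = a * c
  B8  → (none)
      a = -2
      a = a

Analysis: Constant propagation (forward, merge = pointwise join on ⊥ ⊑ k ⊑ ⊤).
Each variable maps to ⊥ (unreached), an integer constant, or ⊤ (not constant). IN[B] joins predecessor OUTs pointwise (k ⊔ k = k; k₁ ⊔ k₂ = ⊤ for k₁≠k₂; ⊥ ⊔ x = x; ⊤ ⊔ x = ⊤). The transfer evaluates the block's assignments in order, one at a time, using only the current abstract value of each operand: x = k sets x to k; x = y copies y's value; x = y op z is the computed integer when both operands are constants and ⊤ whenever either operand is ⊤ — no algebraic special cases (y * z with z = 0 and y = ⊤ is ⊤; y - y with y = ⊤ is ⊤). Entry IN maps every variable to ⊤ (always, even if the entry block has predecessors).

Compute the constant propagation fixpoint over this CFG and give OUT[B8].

Answer: {a: -2, b: ⊤, c: 4, d: ⊤, e: ⊤, f: ⊤}

Trace:
Per-block solution:
  B0: | IN=(all ⊤) | OUT={c:4, e:8; rest ⊤}
  B1: | IN={c:4; rest ⊤} | OUT={c:4; rest ⊤}
  B2: | IN={c:4; rest ⊤} | OUT={c:4; rest ⊤}
  B3: | IN={c:4; rest ⊤} | OUT={c:4; rest ⊤}
  B4: | IN={c:4; rest ⊤} | OUT={c:4; rest ⊤}
  B5: | IN={c:4; rest ⊤} | OUT={c:4; rest ⊤}
  B6: | IN={c:4; rest ⊤} | OUT={c:4; rest ⊤}
  B7: | IN={c:4; rest ⊤} | OUT={c:4; rest ⊤}
  B8: | IN={c:4; rest ⊤} | OUT={a:-2, c:4; rest ⊤}

Merge at B8: IN[B8] = OUT[B7] = {a: ⊤, b: ⊤, c: 4, d: ⊤, e: ⊤, f: ⊤}
Applying B8's transfer function to that IN value gives OUT[B8] (row B8 above).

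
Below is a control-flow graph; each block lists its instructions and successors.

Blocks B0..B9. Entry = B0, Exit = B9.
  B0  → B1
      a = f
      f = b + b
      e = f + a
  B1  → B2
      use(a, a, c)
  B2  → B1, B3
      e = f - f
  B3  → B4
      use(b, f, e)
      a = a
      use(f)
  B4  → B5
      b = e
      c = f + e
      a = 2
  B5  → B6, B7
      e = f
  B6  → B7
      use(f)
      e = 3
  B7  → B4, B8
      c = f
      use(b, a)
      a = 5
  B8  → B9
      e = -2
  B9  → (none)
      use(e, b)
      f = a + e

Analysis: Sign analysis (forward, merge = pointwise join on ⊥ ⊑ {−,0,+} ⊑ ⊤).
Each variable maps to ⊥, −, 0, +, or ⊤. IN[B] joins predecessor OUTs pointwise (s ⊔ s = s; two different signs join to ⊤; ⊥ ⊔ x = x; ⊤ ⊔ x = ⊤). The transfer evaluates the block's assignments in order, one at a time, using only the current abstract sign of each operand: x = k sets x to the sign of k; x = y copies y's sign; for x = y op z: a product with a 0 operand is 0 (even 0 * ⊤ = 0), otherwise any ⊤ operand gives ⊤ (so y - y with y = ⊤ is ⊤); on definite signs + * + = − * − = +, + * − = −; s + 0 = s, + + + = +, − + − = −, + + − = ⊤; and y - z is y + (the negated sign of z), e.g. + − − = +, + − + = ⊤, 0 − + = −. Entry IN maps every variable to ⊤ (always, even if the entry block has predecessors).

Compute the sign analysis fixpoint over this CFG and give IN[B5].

Answer: {a: +, b: ⊤, c: ⊤, d: ⊤, e: ⊤, f: ⊤}

Working:
Fixpoint table:
  B0:   IN=(all ⊤)   OUT=(all ⊤)
  B1:   IN=(all ⊤)   OUT=(all ⊤)
  B2:   IN=(all ⊤)   OUT=(all ⊤)
  B3:   IN=(all ⊤)   OUT=(all ⊤)
  B4:   IN=(all ⊤)   OUT={a:+; rest ⊤}
  B5:   IN={a:+; rest ⊤}   OUT={a:+; rest ⊤}
  B6:   IN={a:+; rest ⊤}   OUT={a:+, e:+; rest ⊤}
  B7:   IN={a:+; rest ⊤}   OUT={a:+; rest ⊤}
  B8:   IN={a:+; rest ⊤}   OUT={a:+, e:-; rest ⊤}
  B9:   IN={a:+, e:-; rest ⊤}   OUT={a:+, e:-; rest ⊤}

Merge at B5: IN[B5] = OUT[B4] = {a: +, b: ⊤, c: ⊤, d: ⊤, e: ⊤, f: ⊤}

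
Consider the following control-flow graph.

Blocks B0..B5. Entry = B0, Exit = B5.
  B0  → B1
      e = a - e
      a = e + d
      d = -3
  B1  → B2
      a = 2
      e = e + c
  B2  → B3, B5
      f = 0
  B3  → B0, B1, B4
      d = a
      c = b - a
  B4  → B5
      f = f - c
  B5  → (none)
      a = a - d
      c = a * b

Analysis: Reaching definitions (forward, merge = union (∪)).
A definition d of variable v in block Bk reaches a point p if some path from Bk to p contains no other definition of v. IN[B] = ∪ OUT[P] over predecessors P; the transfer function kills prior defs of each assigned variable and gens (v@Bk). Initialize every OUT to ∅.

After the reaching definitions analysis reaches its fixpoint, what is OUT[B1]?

Answer: {a@B1, c@B3, d@B0, d@B3, e@B1, f@B2}

Working:
Per-block solution:
  B0:  IN={a@B1, c@B3, d@B3, e@B1, f@B2}  OUT={a@B0, c@B3, d@B0, e@B0, f@B2}
  B1:  IN={a@B0, a@B1, c@B3, d@B0, d@B3, e@B0, e@B1, f@B2}  OUT={a@B1, c@B3, d@B0, d@B3, e@B1, f@B2}
  B2:  IN={a@B1, c@B3, d@B0, d@B3, e@B1, f@B2}  OUT={a@B1, c@B3, d@B0, d@B3, e@B1, f@B2}
  B3:  IN={a@B1, c@B3, d@B0, d@B3, e@B1, f@B2}  OUT={a@B1, c@B3, d@B3, e@B1, f@B2}
  B4:  IN={a@B1, c@B3, d@B3, e@B1, f@B2}  OUT={a@B1, c@B3, d@B3, e@B1, f@B4}
  B5:  IN={a@B1, c@B3, d@B0, d@B3, e@B1, f@B2, f@B4}  OUT={a@B5, c@B5, d@B0, d@B3, e@B1, f@B2, f@B4}

Merge at B1: IN[B1] = OUT[B0] ⊔ OUT[B3] = {a@B0, a@B1, c@B3, d@B0, d@B3, e@B0, e@B1, f@B2}
Applying B1's transfer function to that IN value gives OUT[B1] (row B1 above).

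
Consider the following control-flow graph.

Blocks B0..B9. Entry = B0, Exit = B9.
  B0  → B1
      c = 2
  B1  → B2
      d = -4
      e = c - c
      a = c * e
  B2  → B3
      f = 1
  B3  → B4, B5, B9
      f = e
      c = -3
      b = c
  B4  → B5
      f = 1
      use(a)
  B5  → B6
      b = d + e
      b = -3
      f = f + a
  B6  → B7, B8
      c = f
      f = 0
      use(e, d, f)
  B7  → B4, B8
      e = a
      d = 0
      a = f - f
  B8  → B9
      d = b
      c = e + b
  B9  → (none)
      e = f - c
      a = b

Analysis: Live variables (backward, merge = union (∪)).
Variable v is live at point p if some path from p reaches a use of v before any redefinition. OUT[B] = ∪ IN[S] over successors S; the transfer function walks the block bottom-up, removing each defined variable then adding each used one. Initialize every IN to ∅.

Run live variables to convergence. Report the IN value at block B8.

Answer: {b, e, f}

Trace:
Per-block solution:
  B0:   IN={}   OUT={c}
  B1:   IN={c}   OUT={a, d, e}
  B2:   IN={a, d, e}   OUT={a, d, e}
  B3:   IN={a, d, e}   OUT={a, b, c, d, e, f}
  B4:   IN={a, d, e}   OUT={a, d, e, f}
  B5:   IN={a, d, e, f}   OUT={a, b, d, e, f}
  B6:   IN={a, b, d, e, f}   OUT={a, b, e, f}
  B7:   IN={a, b, f}   OUT={a, b, d, e, f}
  B8:   IN={b, e, f}   OUT={b, c, f}
  B9:   IN={b, c, f}   OUT={}

Merge at B8: OUT[B8] = IN[B9] = {b, c, f}
Applying B8's transfer function to that OUT value gives IN[B8] (row B8 above).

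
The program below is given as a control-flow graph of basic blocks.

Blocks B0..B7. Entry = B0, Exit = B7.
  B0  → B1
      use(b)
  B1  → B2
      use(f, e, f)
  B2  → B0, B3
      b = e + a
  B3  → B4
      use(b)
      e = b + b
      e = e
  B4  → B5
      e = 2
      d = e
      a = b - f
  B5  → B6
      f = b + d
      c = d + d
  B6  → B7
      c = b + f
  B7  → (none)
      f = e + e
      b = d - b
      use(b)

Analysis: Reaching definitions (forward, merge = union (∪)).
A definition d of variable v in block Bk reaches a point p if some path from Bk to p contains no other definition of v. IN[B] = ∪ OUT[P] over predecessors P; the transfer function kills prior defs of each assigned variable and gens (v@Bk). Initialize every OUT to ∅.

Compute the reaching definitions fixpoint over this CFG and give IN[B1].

Answer: {b@B2}

Derivation:
Converged values:
  B0: | IN={b@B2} | OUT={b@B2}
  B1: | IN={b@B2} | OUT={b@B2}
  B2: | IN={b@B2} | OUT={b@B2}
  B3: | IN={b@B2} | OUT={b@B2, e@B3}
  B4: | IN={b@B2, e@B3} | OUT={a@B4, b@B2, d@B4, e@B4}
  B5: | IN={a@B4, b@B2, d@B4, e@B4} | OUT={a@B4, b@B2, c@B5, d@B4, e@B4, f@B5}
  B6: | IN={a@B4, b@B2, c@B5, d@B4, e@B4, f@B5} | OUT={a@B4, b@B2, c@B6, d@B4, e@B4, f@B5}
  B7: | IN={a@B4, b@B2, c@B6, d@B4, e@B4, f@B5} | OUT={a@B4, b@B7, c@B6, d@B4, e@B4, f@B7}

Merge at B1: IN[B1] = OUT[B0] = {b@B2}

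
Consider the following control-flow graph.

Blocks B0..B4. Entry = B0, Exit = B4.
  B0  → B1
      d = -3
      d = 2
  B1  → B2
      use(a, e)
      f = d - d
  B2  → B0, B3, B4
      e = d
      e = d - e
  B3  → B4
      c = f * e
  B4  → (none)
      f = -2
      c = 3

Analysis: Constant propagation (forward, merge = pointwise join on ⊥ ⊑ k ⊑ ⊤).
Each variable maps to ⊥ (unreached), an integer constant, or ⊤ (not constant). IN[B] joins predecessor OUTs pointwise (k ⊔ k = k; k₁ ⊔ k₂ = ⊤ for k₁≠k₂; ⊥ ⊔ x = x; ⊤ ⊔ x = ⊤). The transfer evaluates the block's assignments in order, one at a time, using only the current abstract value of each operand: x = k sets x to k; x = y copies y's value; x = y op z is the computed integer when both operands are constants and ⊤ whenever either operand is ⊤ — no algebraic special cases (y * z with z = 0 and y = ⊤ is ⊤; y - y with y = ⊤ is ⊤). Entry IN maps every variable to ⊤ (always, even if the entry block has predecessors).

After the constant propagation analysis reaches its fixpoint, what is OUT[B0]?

Fixpoint table:
  B0:  IN=(all ⊤)  OUT={d:2; rest ⊤}
  B1:  IN={d:2; rest ⊤}  OUT={d:2, f:0; rest ⊤}
  B2:  IN={d:2, f:0; rest ⊤}  OUT={d:2, e:0, f:0; rest ⊤}
  B3:  IN={d:2, e:0, f:0; rest ⊤}  OUT={c:0, d:2, e:0, f:0; rest ⊤}
  B4:  IN={d:2, e:0, f:0; rest ⊤}  OUT={c:3, d:2, e:0, f:-2; rest ⊤}

Merge at B0 (entry node, so the boundary value (all ⊤) is joined with the incoming edge(s)): IN[B0] = (all ⊤) ⊔ OUT[B2] = {a: ⊤, b: ⊤, c: ⊤, d: ⊤, e: ⊤, f: ⊤}
Applying B0's transfer function to that IN value gives OUT[B0] (row B0 above).

Answer: {a: ⊤, b: ⊤, c: ⊤, d: 2, e: ⊤, f: ⊤}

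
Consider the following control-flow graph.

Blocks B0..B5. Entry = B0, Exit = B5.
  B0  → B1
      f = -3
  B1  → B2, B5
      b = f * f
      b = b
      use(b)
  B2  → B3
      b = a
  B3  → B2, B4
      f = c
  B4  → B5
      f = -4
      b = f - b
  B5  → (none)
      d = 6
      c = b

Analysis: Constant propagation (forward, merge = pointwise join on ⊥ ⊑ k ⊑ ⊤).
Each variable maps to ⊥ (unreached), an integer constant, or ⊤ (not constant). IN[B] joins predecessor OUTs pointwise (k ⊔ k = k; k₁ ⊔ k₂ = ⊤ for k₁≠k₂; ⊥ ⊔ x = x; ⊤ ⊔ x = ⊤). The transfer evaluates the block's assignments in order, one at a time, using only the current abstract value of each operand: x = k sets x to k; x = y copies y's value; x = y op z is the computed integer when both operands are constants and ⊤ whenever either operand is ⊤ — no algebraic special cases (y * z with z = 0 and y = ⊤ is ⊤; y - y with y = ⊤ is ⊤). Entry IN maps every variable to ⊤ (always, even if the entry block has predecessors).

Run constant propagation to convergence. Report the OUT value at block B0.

Answer: {a: ⊤, b: ⊤, c: ⊤, d: ⊤, e: ⊤, f: -3}

Derivation:
Per-block solution:
  B0:   IN=(all ⊤)   OUT={f:-3; rest ⊤}
  B1:   IN={f:-3; rest ⊤}   OUT={b:9, f:-3; rest ⊤}
  B2:   IN=(all ⊤)   OUT=(all ⊤)
  B3:   IN=(all ⊤)   OUT=(all ⊤)
  B4:   IN=(all ⊤)   OUT={f:-4; rest ⊤}
  B5:   IN=(all ⊤)   OUT={d:6; rest ⊤}

B0 is the boundary node: IN[B0] = {a: ⊤, b: ⊤, c: ⊤, d: ⊤, e: ⊤, f: ⊤}
Applying B0's transfer function to that IN value gives OUT[B0] (row B0 above).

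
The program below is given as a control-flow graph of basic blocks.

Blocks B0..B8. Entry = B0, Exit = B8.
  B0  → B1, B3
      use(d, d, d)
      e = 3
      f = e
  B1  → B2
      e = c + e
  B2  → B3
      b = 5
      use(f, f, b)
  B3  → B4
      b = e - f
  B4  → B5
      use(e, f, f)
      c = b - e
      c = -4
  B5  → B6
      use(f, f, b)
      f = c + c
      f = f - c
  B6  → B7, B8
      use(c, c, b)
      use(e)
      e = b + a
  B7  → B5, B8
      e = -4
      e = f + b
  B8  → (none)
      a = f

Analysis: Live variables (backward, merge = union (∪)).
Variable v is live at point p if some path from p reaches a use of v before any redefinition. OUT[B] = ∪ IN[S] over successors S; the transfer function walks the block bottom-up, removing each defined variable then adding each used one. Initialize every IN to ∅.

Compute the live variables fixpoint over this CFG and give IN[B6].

Answer: {a, b, c, e, f}

Derivation:
Fixpoint table:
  B0:   IN={a, c, d}   OUT={a, c, e, f}
  B1:   IN={a, c, e, f}   OUT={a, e, f}
  B2:   IN={a, e, f}   OUT={a, e, f}
  B3:   IN={a, e, f}   OUT={a, b, e, f}
  B4:   IN={a, b, e, f}   OUT={a, b, c, e, f}
  B5:   IN={a, b, c, e, f}   OUT={a, b, c, e, f}
  B6:   IN={a, b, c, e, f}   OUT={a, b, c, f}
  B7:   IN={a, b, c, f}   OUT={a, b, c, e, f}
  B8:   IN={f}   OUT={}

Merge at B6: OUT[B6] = IN[B7] ⊔ IN[B8] = {a, b, c, f}
Applying B6's transfer function to that OUT value gives IN[B6] (row B6 above).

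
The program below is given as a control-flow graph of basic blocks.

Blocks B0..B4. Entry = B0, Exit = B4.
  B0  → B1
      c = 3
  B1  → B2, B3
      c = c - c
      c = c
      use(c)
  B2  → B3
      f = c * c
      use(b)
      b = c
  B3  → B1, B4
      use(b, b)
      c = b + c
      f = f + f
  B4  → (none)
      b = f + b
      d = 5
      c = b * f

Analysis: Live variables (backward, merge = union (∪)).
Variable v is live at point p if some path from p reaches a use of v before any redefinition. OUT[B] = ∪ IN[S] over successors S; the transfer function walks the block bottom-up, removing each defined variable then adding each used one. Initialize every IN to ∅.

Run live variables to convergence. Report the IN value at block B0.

Answer: {b, f}

Derivation:
Per-block solution:
  B0:  IN={b, f}  OUT={b, c, f}
  B1:  IN={b, c, f}  OUT={b, c, f}
  B2:  IN={b, c}  OUT={b, c, f}
  B3:  IN={b, c, f}  OUT={b, c, f}
  B4:  IN={b, f}  OUT={}

Merge at B0: OUT[B0] = IN[B1] = {b, c, f}
Applying B0's transfer function to that OUT value gives IN[B0] (row B0 above).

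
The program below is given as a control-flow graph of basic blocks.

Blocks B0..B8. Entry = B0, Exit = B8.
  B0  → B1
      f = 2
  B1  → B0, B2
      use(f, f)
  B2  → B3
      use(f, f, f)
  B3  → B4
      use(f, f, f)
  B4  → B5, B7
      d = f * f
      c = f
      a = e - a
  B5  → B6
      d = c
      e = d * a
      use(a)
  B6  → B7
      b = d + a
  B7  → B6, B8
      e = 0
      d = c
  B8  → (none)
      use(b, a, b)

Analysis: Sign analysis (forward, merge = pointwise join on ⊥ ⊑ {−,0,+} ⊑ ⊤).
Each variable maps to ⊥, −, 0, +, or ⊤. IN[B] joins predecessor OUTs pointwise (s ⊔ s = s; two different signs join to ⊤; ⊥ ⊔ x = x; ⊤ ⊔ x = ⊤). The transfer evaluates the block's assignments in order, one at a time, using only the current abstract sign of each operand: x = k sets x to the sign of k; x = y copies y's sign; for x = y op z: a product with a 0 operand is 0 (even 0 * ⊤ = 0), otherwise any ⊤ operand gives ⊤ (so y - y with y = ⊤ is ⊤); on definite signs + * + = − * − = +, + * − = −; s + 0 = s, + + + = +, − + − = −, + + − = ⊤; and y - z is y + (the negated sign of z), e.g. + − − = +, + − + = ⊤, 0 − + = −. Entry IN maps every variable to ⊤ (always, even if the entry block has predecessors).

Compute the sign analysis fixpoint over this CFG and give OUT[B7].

Answer: {a: ⊤, b: ⊤, c: +, d: +, e: 0, f: +}

Working:
Converged values:
  B0:  IN=(all ⊤)  OUT={f:+; rest ⊤}
  B1:  IN={f:+; rest ⊤}  OUT={f:+; rest ⊤}
  B2:  IN={f:+; rest ⊤}  OUT={f:+; rest ⊤}
  B3:  IN={f:+; rest ⊤}  OUT={f:+; rest ⊤}
  B4:  IN={f:+; rest ⊤}  OUT={c:+, d:+, f:+; rest ⊤}
  B5:  IN={c:+, d:+, f:+; rest ⊤}  OUT={c:+, d:+, f:+; rest ⊤}
  B6:  IN={c:+, d:+, f:+; rest ⊤}  OUT={c:+, d:+, f:+; rest ⊤}
  B7:  IN={c:+, d:+, f:+; rest ⊤}  OUT={c:+, d:+, e:0, f:+; rest ⊤}
  B8:  IN={c:+, d:+, e:0, f:+; rest ⊤}  OUT={c:+, d:+, e:0, f:+; rest ⊤}

Merge at B7: IN[B7] = OUT[B4] ⊔ OUT[B6] = {a: ⊤, b: ⊤, c: +, d: +, e: ⊤, f: +}
Applying B7's transfer function to that IN value gives OUT[B7] (row B7 above).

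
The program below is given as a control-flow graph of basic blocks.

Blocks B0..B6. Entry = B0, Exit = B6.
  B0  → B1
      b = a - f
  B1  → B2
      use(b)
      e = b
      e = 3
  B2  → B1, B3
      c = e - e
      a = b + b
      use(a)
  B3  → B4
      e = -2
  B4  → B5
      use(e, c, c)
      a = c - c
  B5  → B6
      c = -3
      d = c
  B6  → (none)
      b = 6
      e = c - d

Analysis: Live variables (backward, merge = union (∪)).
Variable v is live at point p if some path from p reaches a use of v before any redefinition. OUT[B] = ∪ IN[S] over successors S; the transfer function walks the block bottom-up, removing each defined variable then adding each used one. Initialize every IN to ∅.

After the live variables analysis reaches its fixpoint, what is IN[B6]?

Answer: {c, d}

Trace:
Converged values:
  B0:  IN={a, f}  OUT={b}
  B1:  IN={b}  OUT={b, e}
  B2:  IN={b, e}  OUT={b, c}
  B3:  IN={c}  OUT={c, e}
  B4:  IN={c, e}  OUT={}
  B5:  IN={}  OUT={c, d}
  B6:  IN={c, d}  OUT={}

B6 is the boundary node: OUT[B6] = {}
Applying B6's transfer function to that OUT value gives IN[B6] (row B6 above).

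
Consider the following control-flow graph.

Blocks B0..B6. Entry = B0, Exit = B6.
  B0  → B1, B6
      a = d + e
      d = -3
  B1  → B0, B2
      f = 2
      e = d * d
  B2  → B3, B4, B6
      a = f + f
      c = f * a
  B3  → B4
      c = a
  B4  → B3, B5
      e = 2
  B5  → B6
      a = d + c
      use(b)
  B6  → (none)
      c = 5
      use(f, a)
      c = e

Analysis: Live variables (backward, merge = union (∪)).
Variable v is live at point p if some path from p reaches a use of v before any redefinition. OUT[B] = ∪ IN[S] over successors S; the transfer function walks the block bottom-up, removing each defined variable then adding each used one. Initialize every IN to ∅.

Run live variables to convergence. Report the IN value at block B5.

Answer: {b, c, d, e, f}

Working:
Per-block solution:
  B0:   IN={b, d, e, f}   OUT={a, b, d, e, f}
  B1:   IN={b, d}   OUT={b, d, e, f}
  B2:   IN={b, d, e, f}   OUT={a, b, c, d, e, f}
  B3:   IN={a, b, d, f}   OUT={a, b, c, d, f}
  B4:   IN={a, b, c, d, f}   OUT={a, b, c, d, e, f}
  B5:   IN={b, c, d, e, f}   OUT={a, e, f}
  B6:   IN={a, e, f}   OUT={}

Merge at B5: OUT[B5] = IN[B6] = {a, e, f}
Applying B5's transfer function to that OUT value gives IN[B5] (row B5 above).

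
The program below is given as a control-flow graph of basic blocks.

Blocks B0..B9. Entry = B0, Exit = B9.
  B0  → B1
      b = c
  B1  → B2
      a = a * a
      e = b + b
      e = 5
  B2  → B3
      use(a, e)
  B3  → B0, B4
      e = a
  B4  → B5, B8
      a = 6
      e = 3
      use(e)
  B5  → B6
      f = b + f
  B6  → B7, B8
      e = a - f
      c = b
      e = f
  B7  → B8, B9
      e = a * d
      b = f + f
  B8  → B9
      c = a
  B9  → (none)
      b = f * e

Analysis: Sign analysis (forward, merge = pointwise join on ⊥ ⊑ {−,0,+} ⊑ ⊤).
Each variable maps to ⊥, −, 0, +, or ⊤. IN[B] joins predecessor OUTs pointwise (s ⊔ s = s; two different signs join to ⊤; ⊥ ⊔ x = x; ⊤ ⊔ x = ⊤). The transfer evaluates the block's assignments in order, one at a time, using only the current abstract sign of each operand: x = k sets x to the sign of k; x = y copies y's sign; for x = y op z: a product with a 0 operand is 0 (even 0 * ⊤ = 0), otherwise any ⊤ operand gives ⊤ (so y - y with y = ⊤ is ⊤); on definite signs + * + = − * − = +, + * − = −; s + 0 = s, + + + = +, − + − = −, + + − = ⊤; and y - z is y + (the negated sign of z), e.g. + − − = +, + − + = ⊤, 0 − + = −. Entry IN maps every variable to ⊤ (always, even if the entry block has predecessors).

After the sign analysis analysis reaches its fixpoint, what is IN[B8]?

Fixpoint table:
  B0:   IN=(all ⊤)   OUT=(all ⊤)
  B1:   IN=(all ⊤)   OUT={e:+; rest ⊤}
  B2:   IN={e:+; rest ⊤}   OUT={e:+; rest ⊤}
  B3:   IN={e:+; rest ⊤}   OUT=(all ⊤)
  B4:   IN=(all ⊤)   OUT={a:+, e:+; rest ⊤}
  B5:   IN={a:+, e:+; rest ⊤}   OUT={a:+, e:+; rest ⊤}
  B6:   IN={a:+, e:+; rest ⊤}   OUT={a:+; rest ⊤}
  B7:   IN={a:+; rest ⊤}   OUT={a:+; rest ⊤}
  B8:   IN={a:+; rest ⊤}   OUT={a:+, c:+; rest ⊤}
  B9:   IN={a:+; rest ⊤}   OUT={a:+; rest ⊤}

Merge at B8: IN[B8] = OUT[B4] ⊔ OUT[B6] ⊔ OUT[B7] = {a: +, b: ⊤, c: ⊤, d: ⊤, e: ⊤, f: ⊤}

Answer: {a: +, b: ⊤, c: ⊤, d: ⊤, e: ⊤, f: ⊤}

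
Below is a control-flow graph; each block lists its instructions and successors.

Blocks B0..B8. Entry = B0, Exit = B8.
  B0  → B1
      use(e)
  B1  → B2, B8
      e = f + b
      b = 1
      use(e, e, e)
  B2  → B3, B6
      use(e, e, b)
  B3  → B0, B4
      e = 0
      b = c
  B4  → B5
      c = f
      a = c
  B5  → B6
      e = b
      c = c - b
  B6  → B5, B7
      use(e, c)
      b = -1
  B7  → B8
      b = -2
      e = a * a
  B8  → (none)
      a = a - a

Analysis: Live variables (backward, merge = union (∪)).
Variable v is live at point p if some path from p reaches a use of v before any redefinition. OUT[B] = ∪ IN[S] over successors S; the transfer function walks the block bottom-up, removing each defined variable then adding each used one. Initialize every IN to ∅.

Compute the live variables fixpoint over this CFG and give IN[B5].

Answer: {a, b, c}

Working:
Converged values:
  B0: | IN={a, b, c, e, f} | OUT={a, b, c, f}
  B1: | IN={a, b, c, f} | OUT={a, b, c, e, f}
  B2: | IN={a, b, c, e, f} | OUT={a, c, e, f}
  B3: | IN={a, c, f} | OUT={a, b, c, e, f}
  B4: | IN={b, f} | OUT={a, b, c}
  B5: | IN={a, b, c} | OUT={a, c, e}
  B6: | IN={a, c, e} | OUT={a, b, c}
  B7: | IN={a} | OUT={a}
  B8: | IN={a} | OUT={}

Merge at B5: OUT[B5] = IN[B6] = {a, c, e}
Applying B5's transfer function to that OUT value gives IN[B5] (row B5 above).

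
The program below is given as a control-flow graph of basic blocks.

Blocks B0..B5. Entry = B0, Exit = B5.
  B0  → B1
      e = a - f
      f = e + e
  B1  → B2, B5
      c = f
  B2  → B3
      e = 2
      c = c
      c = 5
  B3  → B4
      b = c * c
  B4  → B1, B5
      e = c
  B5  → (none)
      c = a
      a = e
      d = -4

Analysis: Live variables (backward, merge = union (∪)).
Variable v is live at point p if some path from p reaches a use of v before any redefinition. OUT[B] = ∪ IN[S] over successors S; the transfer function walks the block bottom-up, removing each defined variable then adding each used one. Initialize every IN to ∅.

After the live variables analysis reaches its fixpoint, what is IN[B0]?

Fixpoint table:
  B0:   IN={a, f}   OUT={a, e, f}
  B1:   IN={a, e, f}   OUT={a, c, e, f}
  B2:   IN={a, c, f}   OUT={a, c, f}
  B3:   IN={a, c, f}   OUT={a, c, f}
  B4:   IN={a, c, f}   OUT={a, e, f}
  B5:   IN={a, e}   OUT={}

Merge at B0: OUT[B0] = IN[B1] = {a, e, f}
Applying B0's transfer function to that OUT value gives IN[B0] (row B0 above).

Answer: {a, f}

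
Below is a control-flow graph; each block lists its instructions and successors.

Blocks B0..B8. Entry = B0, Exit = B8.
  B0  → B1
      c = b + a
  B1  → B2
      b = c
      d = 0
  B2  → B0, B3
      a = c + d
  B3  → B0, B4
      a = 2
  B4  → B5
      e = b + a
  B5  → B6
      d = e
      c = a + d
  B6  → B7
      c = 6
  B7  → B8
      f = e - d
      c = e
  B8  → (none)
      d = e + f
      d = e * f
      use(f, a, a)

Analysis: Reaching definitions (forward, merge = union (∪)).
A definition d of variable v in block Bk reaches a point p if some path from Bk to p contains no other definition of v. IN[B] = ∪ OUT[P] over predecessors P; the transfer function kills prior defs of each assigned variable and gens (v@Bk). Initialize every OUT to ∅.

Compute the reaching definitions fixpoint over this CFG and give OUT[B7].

Fixpoint table:
  B0:   IN={a@B2, a@B3, b@B1, c@B0, d@B1}   OUT={a@B2, a@B3, b@B1, c@B0, d@B1}
  B1:   IN={a@B2, a@B3, b@B1, c@B0, d@B1}   OUT={a@B2, a@B3, b@B1, c@B0, d@B1}
  B2:   IN={a@B2, a@B3, b@B1, c@B0, d@B1}   OUT={a@B2, b@B1, c@B0, d@B1}
  B3:   IN={a@B2, b@B1, c@B0, d@B1}   OUT={a@B3, b@B1, c@B0, d@B1}
  B4:   IN={a@B3, b@B1, c@B0, d@B1}   OUT={a@B3, b@B1, c@B0, d@B1, e@B4}
  B5:   IN={a@B3, b@B1, c@B0, d@B1, e@B4}   OUT={a@B3, b@B1, c@B5, d@B5, e@B4}
  B6:   IN={a@B3, b@B1, c@B5, d@B5, e@B4}   OUT={a@B3, b@B1, c@B6, d@B5, e@B4}
  B7:   IN={a@B3, b@B1, c@B6, d@B5, e@B4}   OUT={a@B3, b@B1, c@B7, d@B5, e@B4, f@B7}
  B8:   IN={a@B3, b@B1, c@B7, d@B5, e@B4, f@B7}   OUT={a@B3, b@B1, c@B7, d@B8, e@B4, f@B7}

Merge at B7: IN[B7] = OUT[B6] = {a@B3, b@B1, c@B6, d@B5, e@B4}
Applying B7's transfer function to that IN value gives OUT[B7] (row B7 above).

Answer: {a@B3, b@B1, c@B7, d@B5, e@B4, f@B7}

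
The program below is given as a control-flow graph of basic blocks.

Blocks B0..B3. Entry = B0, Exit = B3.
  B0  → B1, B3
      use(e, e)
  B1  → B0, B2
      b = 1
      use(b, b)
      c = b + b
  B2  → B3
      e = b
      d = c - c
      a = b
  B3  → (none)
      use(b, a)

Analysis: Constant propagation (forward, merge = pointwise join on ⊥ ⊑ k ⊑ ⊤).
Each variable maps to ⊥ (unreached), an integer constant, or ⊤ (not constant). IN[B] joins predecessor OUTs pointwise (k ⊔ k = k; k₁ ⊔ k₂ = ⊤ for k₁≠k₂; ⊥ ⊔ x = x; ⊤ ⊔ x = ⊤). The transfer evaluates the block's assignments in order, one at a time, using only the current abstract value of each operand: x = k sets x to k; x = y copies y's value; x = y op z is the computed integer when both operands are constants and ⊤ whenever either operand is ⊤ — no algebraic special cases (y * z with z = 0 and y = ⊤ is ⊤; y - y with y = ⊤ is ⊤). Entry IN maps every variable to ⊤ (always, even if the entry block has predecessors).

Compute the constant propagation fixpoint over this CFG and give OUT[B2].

Answer: {a: 1, b: 1, c: 2, d: 0, e: 1, f: ⊤}

Trace:
Converged values:
  B0: | IN=(all ⊤) | OUT=(all ⊤)
  B1: | IN=(all ⊤) | OUT={b:1, c:2; rest ⊤}
  B2: | IN={b:1, c:2; rest ⊤} | OUT={a:1, b:1, c:2, d:0, e:1; rest ⊤}
  B3: | IN=(all ⊤) | OUT=(all ⊤)

Merge at B2: IN[B2] = OUT[B1] = {a: ⊤, b: 1, c: 2, d: ⊤, e: ⊤, f: ⊤}
Applying B2's transfer function to that IN value gives OUT[B2] (row B2 above).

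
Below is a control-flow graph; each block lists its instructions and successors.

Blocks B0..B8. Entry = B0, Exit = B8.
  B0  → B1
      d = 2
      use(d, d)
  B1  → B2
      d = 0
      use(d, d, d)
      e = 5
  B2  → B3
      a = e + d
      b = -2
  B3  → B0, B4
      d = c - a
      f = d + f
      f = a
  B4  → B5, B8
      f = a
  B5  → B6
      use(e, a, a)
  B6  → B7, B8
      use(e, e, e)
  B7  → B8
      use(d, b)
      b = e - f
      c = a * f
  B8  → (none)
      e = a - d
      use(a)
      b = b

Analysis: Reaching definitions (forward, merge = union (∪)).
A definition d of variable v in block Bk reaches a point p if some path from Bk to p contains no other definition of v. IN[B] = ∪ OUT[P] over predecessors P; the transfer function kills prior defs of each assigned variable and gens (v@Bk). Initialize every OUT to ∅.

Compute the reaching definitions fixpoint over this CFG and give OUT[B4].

Answer: {a@B2, b@B2, d@B3, e@B1, f@B4}

Derivation:
Per-block solution:
  B0:   IN={a@B2, b@B2, d@B3, e@B1, f@B3}   OUT={a@B2, b@B2, d@B0, e@B1, f@B3}
  B1:   IN={a@B2, b@B2, d@B0, e@B1, f@B3}   OUT={a@B2, b@B2, d@B1, e@B1, f@B3}
  B2:   IN={a@B2, b@B2, d@B1, e@B1, f@B3}   OUT={a@B2, b@B2, d@B1, e@B1, f@B3}
  B3:   IN={a@B2, b@B2, d@B1, e@B1, f@B3}   OUT={a@B2, b@B2, d@B3, e@B1, f@B3}
  B4:   IN={a@B2, b@B2, d@B3, e@B1, f@B3}   OUT={a@B2, b@B2, d@B3, e@B1, f@B4}
  B5:   IN={a@B2, b@B2, d@B3, e@B1, f@B4}   OUT={a@B2, b@B2, d@B3, e@B1, f@B4}
  B6:   IN={a@B2, b@B2, d@B3, e@B1, f@B4}   OUT={a@B2, b@B2, d@B3, e@B1, f@B4}
  B7:   IN={a@B2, b@B2, d@B3, e@B1, f@B4}   OUT={a@B2, b@B7, c@B7, d@B3, e@B1, f@B4}
  B8:   IN={a@B2, b@B2, b@B7, c@B7, d@B3, e@B1, f@B4}   OUT={a@B2, b@B8, c@B7, d@B3, e@B8, f@B4}

Merge at B4: IN[B4] = OUT[B3] = {a@B2, b@B2, d@B3, e@B1, f@B3}
Applying B4's transfer function to that IN value gives OUT[B4] (row B4 above).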